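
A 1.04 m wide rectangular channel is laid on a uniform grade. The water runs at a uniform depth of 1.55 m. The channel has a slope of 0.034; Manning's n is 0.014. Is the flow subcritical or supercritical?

supercritical

Flow area A = b·y = 1.04 × 1.55 = 1.612 m². Wetted perimeter P = b + 2y = 1.04 + 2×1.55 = 4.14 m.
Hydraulic radius R = A/P = 1.612/4.14 = 0.3894 m.
V = (1/n) R^(2/3) √S = (1/0.014) × 0.3894^(2/3) × √0.034 = 7.023 m/s. Hydraulic depth D_h = A/T = 1.612/1.04 = 1.55 m.
Froude number Fr = V/√(g·D_h) = 7.023/√(9.81×1.55) = 1.8, which is greater than 1, so the flow is supercritical.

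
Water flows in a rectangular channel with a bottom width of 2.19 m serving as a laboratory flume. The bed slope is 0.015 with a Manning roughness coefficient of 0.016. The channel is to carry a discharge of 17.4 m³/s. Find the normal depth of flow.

Manning's equation rearranged: A R^(2/3) = nQ / (1·√S) = 0.016 × 17.4 / (√0.015) = 2.273.
Trying y = 1.74 m: A R^(2/3) = 2.924 — over.
Trying y = 1.18 m: A R^(2/3) = 1.772 — short.
Trying y = 1.43 m: A R^(2/3) = 2.277 — ≈ 2.273.

y_n = 1.43 m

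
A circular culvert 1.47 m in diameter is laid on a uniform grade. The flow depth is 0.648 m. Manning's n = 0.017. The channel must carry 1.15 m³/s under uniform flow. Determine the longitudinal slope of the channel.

S = 0.00313

For a circular section of diameter D = 1.47 m at depth y = 0.648 m, the central angle is θ = 2 arccos(1 − 2y/D) = 2.904 rad. Then A = (D²/8)(θ − sin θ) = 0.721 m² and P = Dθ/2 = 2.135 m.
Hydraulic radius R = A/P = 0.721/2.135 = 0.3378 m.
From Manning's equation, S = [nQ / (1 A R^(2/3))]² = [0.017 × 1.15 / (1 × 0.721 × 0.3378^(2/3))]² = 0.00313.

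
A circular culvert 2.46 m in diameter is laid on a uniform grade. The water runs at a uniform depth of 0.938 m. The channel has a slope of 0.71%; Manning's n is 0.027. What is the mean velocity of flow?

For a circular section of diameter D = 2.46 m at depth y = 0.938 m, the central angle is θ = 2 arccos(1 − 2y/D) = 2.662 rad. Then A = (D²/8)(θ − sin θ) = 1.665 m² and P = Dθ/2 = 3.275 m.
Hydraulic radius R = A/P = 1.665/3.275 = 0.5085 m.
From Manning's equation, V = (1/n) R^(2/3) S^(1/2) = (1/0.027) × 0.5085^(2/3) × 0.0071^(1/2) = 1.99 m/s.

V = 1.99 m/s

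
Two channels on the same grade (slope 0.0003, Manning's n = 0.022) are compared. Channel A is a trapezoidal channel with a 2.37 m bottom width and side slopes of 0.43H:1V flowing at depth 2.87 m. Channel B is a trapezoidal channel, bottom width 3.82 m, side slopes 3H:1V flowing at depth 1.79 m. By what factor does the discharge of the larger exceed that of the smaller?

1.49

Channel A: With bottom width b = 2.37 m and side slope z = 0.43: A = (b + zy)y = (2.37 + 0.43×2.87)×2.87 = 10.34 m²; P = b + 2y√(1+z²) = 2.37 + 2×2.87×1.089 = 8.618 m. Hydraulic radius R = A/P = 10.34/8.618 = 1.2 m. Q_A = (1/0.022)·10.34·1.2^(2/3)·√0.0003 = 9.197 m³/s.
Channel B: With bottom width b = 3.82 m and side slope z = 3: A = (b + zy)y = (3.82 + 3×1.79)×1.79 = 16.45 m²; P = b + 2y√(1+z²) = 3.82 + 2×1.79×3.162 = 15.14 m. Hydraulic radius R = A/P = 16.45/15.14 = 1.086 m. Q_B = (1/0.022)·16.45·1.086^(2/3)·√0.0003 = 13.69 m³/s.
The larger discharge is 13.69 m³/s and the smaller is 9.197 m³/s; the ratio is 1.49.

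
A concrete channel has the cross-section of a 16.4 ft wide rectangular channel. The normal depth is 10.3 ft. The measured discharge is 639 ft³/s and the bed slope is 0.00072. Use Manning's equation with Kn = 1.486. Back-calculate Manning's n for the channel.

Flow area A = b·y = 16.4 × 10.3 = 168.9 ft². Wetted perimeter P = b + 2y = 16.4 + 2×10.3 = 37 ft.
Hydraulic radius R = A/P = 168.9/37 = 4.565 ft.
Rearranging Manning's equation: n = (1.486/Q) A R^(2/3) S^(1/2) = (1.486/639) × 168.9 × 4.565^(2/3) × √0.00072 = 0.029.

n = 0.029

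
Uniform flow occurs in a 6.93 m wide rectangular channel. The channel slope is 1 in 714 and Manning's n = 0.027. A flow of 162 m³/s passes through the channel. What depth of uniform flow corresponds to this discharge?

y_n = 9.13 m

Manning's equation rearranged: A R^(2/3) = nQ / (1·√S) = 0.027 × 162 / (√0.001401) = 116.9.
Try y = 11.3 m: A R^(2/3) = 150 — too large.
Try y = 7.23 m: A R^(2/3) = 88.37 — too small.
Try y = 9.13 m: A R^(2/3) = 116.9 — ≈ 116.9.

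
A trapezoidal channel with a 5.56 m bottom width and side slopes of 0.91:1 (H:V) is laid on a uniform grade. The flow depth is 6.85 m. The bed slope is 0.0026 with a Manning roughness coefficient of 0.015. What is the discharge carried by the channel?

With bottom width b = 5.56 m and side slope z = 0.91: A = (b + zy)y = (5.56 + 0.91×6.85)×6.85 = 80.79 m²; P = b + 2y√(1+z²) = 5.56 + 2×6.85×1.352 = 24.08 m.
Hydraulic radius R = A/P = 80.79/24.08 = 3.354 m.
Manning's equation: Q = (1/n) A R^(2/3) S^(1/2) = (1/0.015) × 80.79 × 3.354^(2/3) × 0.0026^(1/2) = 615 m³/s.

Q = 615 m³/s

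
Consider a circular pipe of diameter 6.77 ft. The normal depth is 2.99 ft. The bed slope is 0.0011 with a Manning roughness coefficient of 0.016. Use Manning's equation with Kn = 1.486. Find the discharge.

For a circular section of diameter D = 6.77 ft at depth y = 2.99 ft, the central angle is θ = 2 arccos(1 − 2y/D) = 2.908 rad. Then A = (D²/8)(θ − sin θ) = 15.33 ft² and P = Dθ/2 = 9.842 ft.
Hydraulic radius R = A/P = 15.33/9.842 = 1.558 ft.
Manning's equation: Q = (1.486/n) A R^(2/3) S^(1/2) = (1.486/0.016) × 15.33 × 1.558^(2/3) × 0.0011^(1/2) = 63.5 ft³/s.

Q = 63.5 ft³/s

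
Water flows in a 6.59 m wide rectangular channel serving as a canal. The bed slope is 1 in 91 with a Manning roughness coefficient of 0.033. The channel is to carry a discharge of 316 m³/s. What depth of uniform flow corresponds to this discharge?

y_n = 8.48 m

Manning's equation rearranged: A R^(2/3) = nQ / (1·√S) = 0.033 × 316 / (√0.01099) = 99.48.
At y = 6 m: A R^(2/3) = 65.39 — short.
At y = 9.6 m: A R^(2/3) = 115.1 — over.
At y = 8.48 m: A R^(2/3) = 99.42 — close enough.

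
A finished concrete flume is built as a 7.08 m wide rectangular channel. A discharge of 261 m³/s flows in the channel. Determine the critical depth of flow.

y_c = 5.17 m

For a rectangular channel, critical depth y_c = (q²/g)^(1/3) where q = Q/b = 261/7.08 = 36.86 m²/s.
So y_c = (36.86²/9.81)^(1/3) = 5.17 m.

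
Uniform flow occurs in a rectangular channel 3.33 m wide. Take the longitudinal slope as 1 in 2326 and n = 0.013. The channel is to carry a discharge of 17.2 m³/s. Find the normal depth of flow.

Manning's equation rearranged: A R^(2/3) = nQ / (1·√S) = 0.013 × 17.2 / (√0.0004299) = 10.78.
Trying y = 3.37 m: A R^(2/3) = 12.06 — too large.
Trying y = 3.08 m: A R^(2/3) = 10.8 — close enough.

y_n = 3.08 m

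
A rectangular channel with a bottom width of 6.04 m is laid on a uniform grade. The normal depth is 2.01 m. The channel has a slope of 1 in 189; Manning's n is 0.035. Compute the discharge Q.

Flow area A = b·y = 6.04 × 2.01 = 12.14 m². Wetted perimeter P = b + 2y = 6.04 + 2×2.01 = 10.06 m.
Hydraulic radius R = A/P = 12.14/10.06 = 1.207 m.
Manning's equation: Q = (1/n) A R^(2/3) S^(1/2) = (1/0.035) × 12.14 × 1.207^(2/3) × 0.005291^(1/2) = 28.6 m³/s.

Q = 28.6 m³/s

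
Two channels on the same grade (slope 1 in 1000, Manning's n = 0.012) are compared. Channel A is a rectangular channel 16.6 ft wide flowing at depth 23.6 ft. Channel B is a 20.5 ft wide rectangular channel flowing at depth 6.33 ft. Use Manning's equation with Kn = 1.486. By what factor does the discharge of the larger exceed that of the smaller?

4.08

Channel A: Flow area A = b·y = 16.6 × 23.6 = 391.8 ft². Wetted perimeter P = b + 2y = 16.6 + 2×23.6 = 63.8 ft. Hydraulic radius R = A/P = 391.8/63.8 = 6.14 ft. Q_A = (1.486/0.012)·391.8·6.14^(2/3)·√0.001 = 5144 ft³/s.
Channel B: Flow area A = b·y = 20.5 × 6.33 = 129.8 ft². Wetted perimeter P = b + 2y = 20.5 + 2×6.33 = 33.16 ft. Hydraulic radius R = A/P = 129.8/33.16 = 3.913 ft. Q_B = (1.486/0.012)·129.8·3.913^(2/3)·√0.001 = 1262 ft³/s.
The larger discharge is 5144 ft³/s and the smaller is 1262 ft³/s; the ratio is 4.08.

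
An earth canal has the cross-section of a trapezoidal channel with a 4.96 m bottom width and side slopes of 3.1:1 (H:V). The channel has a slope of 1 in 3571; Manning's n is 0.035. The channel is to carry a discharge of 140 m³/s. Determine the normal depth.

y_n = 5.88 m

Manning's equation rearranged: A R^(2/3) = nQ / (1·√S) = 0.035 × 140 / (√0.00028) = 292.8.
At y = 6.43 m: A R^(2/3) = 363.1 — high.
At y = 4.58 m: A R^(2/3) = 162.6 — low.
At y = 5.88 m: A R^(2/3) = 293.1 — ≈ 292.8.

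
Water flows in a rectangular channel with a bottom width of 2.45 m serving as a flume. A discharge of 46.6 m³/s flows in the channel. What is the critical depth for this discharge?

y_c = 3.33 m

For a rectangular channel, critical depth y_c = (q²/g)^(1/3) where q = Q/b = 46.6/2.45 = 19.02 m²/s.
So y_c = (19.02²/9.81)^(1/3) = 3.33 m.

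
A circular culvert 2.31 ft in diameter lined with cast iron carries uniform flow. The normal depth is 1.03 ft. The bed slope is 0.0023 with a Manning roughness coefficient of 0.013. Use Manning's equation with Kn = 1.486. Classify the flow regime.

For a circular section of diameter D = 2.31 ft at depth y = 1.03 ft, the central angle is θ = 2 arccos(1 − 2y/D) = 2.925 rad. Then A = (D²/8)(θ − sin θ) = 1.807 ft² and P = Dθ/2 = 3.378 ft.
Hydraulic radius R = A/P = 1.807/3.378 = 0.535 ft.
V = (1.486/n) R^(2/3) √S = (1.486/0.013) × 0.535^(2/3) × √0.0023 = 3.613 ft/s. Hydraulic depth D_h = A/T = 1.807/2.296 = 0.787 ft.
Froude number Fr = V/√(g·D_h) = 3.613/√(32.2×0.787) = 0.718, which is less than 1, so the flow is subcritical.

subcritical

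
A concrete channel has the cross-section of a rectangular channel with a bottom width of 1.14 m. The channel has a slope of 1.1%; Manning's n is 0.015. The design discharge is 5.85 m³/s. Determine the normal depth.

Manning's equation rearranged: A R^(2/3) = nQ / (1·√S) = 0.015 × 5.85 / (√0.011) = 0.8367.
Trying y = 1.19 m: A R^(2/3) = 0.7184 — short.
Trying y = 1.51 m: A R^(2/3) = 0.9559 — over.
Trying y = 1.35 m: A R^(2/3) = 0.8366 — ≈ 0.8367.

y_n = 1.35 m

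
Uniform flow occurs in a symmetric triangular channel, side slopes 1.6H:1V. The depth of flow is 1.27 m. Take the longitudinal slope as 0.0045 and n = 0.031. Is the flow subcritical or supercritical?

subcritical

For a triangular section with side slope z = 1.6: A = zy² = 1.6×1.27² = 2.581 m²; P = 2y√(1+z²) = 2×1.27×1.887 = 4.792 m.
Hydraulic radius R = A/P = 2.581/4.792 = 0.5385 m.
V = (1/n) R^(2/3) √S = (1/0.031) × 0.5385^(2/3) × √0.0045 = 1.432 m/s. Hydraulic depth D_h = A/T = 2.581/4.064 = 0.635 m.
Froude number Fr = V/√(g·D_h) = 1.432/√(9.81×0.635) = 0.574, which is less than 1, so the flow is subcritical.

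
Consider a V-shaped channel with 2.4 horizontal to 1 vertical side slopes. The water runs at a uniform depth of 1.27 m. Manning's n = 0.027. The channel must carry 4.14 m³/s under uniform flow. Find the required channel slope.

S = 0.0017

For a triangular section with side slope z = 2.4: A = zy² = 2.4×1.27² = 3.871 m²; P = 2y√(1+z²) = 2×1.27×2.6 = 6.604 m.
Hydraulic radius R = A/P = 3.871/6.604 = 0.5862 m.
From Manning's equation, S = [nQ / (1 A R^(2/3))]² = [0.027 × 4.14 / (1 × 3.871 × 0.5862^(2/3))]² = 0.0017.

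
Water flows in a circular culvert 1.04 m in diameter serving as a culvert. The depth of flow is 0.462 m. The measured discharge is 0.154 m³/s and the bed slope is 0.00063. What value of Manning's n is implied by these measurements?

n = 0.023

For a circular section of diameter D = 1.04 m at depth y = 0.462 m, the central angle is θ = 2 arccos(1 − 2y/D) = 2.918 rad. Then A = (D²/8)(θ − sin θ) = 0.3645 m² and P = Dθ/2 = 1.517 m.
Hydraulic radius R = A/P = 0.3645/1.517 = 0.2402 m.
Rearranging Manning's equation: n = (1/Q) A R^(2/3) S^(1/2) = (1/0.154) × 0.3645 × 0.2402^(2/3) × √0.00063 = 0.023.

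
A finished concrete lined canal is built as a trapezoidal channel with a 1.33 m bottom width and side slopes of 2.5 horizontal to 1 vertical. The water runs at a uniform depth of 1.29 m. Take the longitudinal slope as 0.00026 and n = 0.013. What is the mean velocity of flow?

V = 0.987 m/s

With bottom width b = 1.33 m and side slope z = 2.5: A = (b + zy)y = (1.33 + 2.5×1.29)×1.29 = 5.876 m²; P = b + 2y√(1+z²) = 1.33 + 2×1.29×2.693 = 8.277 m.
Hydraulic radius R = A/P = 5.876/8.277 = 0.7099 m.
From Manning's equation, V = (1/n) R^(2/3) S^(1/2) = (1/0.013) × 0.7099^(2/3) × 0.00026^(1/2) = 0.987 m/s.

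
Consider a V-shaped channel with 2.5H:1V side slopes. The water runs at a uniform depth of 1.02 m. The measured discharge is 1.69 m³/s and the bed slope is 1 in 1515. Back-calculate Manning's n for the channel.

n = 0.024

For a triangular section with side slope z = 2.5: A = zy² = 2.5×1.02² = 2.601 m²; P = 2y√(1+z²) = 2×1.02×2.693 = 5.493 m.
Hydraulic radius R = A/P = 2.601/5.493 = 0.4735 m.
Rearranging Manning's equation: n = (1/Q) A R^(2/3) S^(1/2) = (1/1.69) × 2.601 × 0.4735^(2/3) × √0.0006601 = 0.024.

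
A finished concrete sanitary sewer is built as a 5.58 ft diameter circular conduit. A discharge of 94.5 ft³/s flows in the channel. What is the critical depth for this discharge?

y_c = 2.67 ft

At critical depth, Q² T / (g A³) = 1, i.e. A³/T = Q²/g = 94.5²/32.2 = 277.3.
Try y = 2.96 ft: A³/T = 410.6 — over.
Try y = 2.27 ft: A³/T = 148.7 — short.
Try y = 2.67 ft: A³/T = 276.9 — ≈ 277.3.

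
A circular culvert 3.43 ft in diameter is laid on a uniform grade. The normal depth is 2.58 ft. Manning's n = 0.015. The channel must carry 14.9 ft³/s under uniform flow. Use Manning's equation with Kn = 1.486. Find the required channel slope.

For a circular section of diameter D = 3.43 ft at depth y = 2.58 ft, the central angle is θ = 2 arccos(1 − 2y/D) = 4.199 rad. Then A = (D²/8)(θ − sin θ) = 7.456 ft² and P = Dθ/2 = 7.201 ft.
Hydraulic radius R = A/P = 7.456/7.201 = 1.035 ft.
From Manning's equation, S = [nQ / (1.486 A R^(2/3))]² = [0.015 × 14.9 / (1.486 × 7.456 × 1.035^(2/3))]² = 0.000388.

S = 0.000388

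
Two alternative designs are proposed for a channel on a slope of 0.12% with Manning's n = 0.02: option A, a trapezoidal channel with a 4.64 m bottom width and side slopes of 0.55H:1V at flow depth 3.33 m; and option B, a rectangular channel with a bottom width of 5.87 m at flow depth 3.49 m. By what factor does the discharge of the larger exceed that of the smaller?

Channel A: With bottom width b = 4.64 m and side slope z = 0.55: A = (b + zy)y = (4.64 + 0.55×3.33)×3.33 = 21.55 m²; P = b + 2y√(1+z²) = 4.64 + 2×3.33×1.141 = 12.24 m. Hydraulic radius R = A/P = 21.55/12.24 = 1.761 m. Q_A = (1/0.02)·21.55·1.761^(2/3)·√0.0012 = 54.42 m³/s.
Channel B: Flow area A = b·y = 5.87 × 3.49 = 20.49 m². Wetted perimeter P = b + 2y = 5.87 + 2×3.49 = 12.85 m. Hydraulic radius R = A/P = 20.49/12.85 = 1.594 m. Q_B = (1/0.02)·20.49·1.594^(2/3)·√0.0012 = 48.42 m³/s.
The larger discharge is 54.42 m³/s and the smaller is 48.42 m³/s; the ratio is 1.12.

1.12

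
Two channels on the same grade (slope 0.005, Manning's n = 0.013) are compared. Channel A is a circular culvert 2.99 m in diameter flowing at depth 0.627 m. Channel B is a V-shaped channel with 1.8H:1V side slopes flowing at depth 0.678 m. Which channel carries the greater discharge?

Channel A: For a circular section of diameter D = 2.99 m at depth y = 0.627 m, the central angle is θ = 2 arccos(1 − 2y/D) = 1.903 rad. Then A = (D²/8)(θ − sin θ) = 1.07 m² and P = Dθ/2 = 2.844 m. Hydraulic radius R = A/P = 1.07/2.844 = 0.3761 m. Q_A = (1/0.013)·1.07·0.3761^(2/3)·√0.005 = 3.031 m³/s.
Channel B: For a triangular section with side slope z = 1.8: A = zy² = 1.8×0.678² = 0.8274 m²; P = 2y√(1+z²) = 2×0.678×2.059 = 2.792 m. Hydraulic radius R = A/P = 0.8274/2.792 = 0.2963 m. Q_B = (1/0.013)·0.8274·0.2963^(2/3)·√0.005 = 2 m³/s.
Q_A = 3.031 m³/s vs Q_B = 2 m³/s, so channel A carries more.

channel A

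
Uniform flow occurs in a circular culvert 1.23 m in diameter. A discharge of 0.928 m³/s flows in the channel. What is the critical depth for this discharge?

At critical depth, Q² T / (g A³) = 1, i.e. A³/T = Q²/g = 0.928²/9.81 = 0.08779.
Try y = 0.461 m: A³/T = 0.05649 — too small.
Try y = 0.655 m: A³/T = 0.2169 — too large.
Try y = 0.517 m: A³/T = 0.08775 — matches.

y_c = 0.517 m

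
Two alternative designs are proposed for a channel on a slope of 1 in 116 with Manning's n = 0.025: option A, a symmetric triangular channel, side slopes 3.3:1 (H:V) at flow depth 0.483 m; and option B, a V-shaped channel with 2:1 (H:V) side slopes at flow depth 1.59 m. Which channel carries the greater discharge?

Channel A: For a triangular section with side slope z = 3.3: A = zy² = 3.3×0.483² = 0.7699 m²; P = 2y√(1+z²) = 2×0.483×3.448 = 3.331 m. Hydraulic radius R = A/P = 0.7699/3.331 = 0.2311 m. Q_A = (1/0.025)·0.7699·0.2311^(2/3)·√0.008621 = 1.077 m³/s.
Channel B: For a triangular section with side slope z = 2: A = zy² = 2×1.59² = 5.056 m²; P = 2y√(1+z²) = 2×1.59×2.236 = 7.111 m. Hydraulic radius R = A/P = 5.056/7.111 = 0.7111 m. Q_B = (1/0.025)·5.056·0.7111^(2/3)·√0.008621 = 14.96 m³/s.
Q_A = 1.077 m³/s vs Q_B = 14.96 m³/s, so channel B carries more.

channel B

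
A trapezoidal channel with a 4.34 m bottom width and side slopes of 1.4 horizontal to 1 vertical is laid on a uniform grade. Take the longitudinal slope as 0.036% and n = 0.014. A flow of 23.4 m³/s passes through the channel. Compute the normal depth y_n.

y_n = 2.03 m

Manning's equation rearranged: A R^(2/3) = nQ / (1·√S) = 0.014 × 23.4 / (√0.00036) = 17.27.
Trying y = 1.54 m: A R^(2/3) = 10.25 — short.
Trying y = 2.54 m: A R^(2/3) = 26.67 — over.
Trying y = 2.03 m: A R^(2/3) = 17.25 — close enough.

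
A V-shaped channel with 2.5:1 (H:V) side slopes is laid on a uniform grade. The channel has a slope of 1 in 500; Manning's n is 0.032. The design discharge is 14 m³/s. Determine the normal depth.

y_n = 2.04 m

Manning's equation rearranged: A R^(2/3) = nQ / (1·√S) = 0.032 × 14 / (√0.002) = 10.02.
Trying y = 2.36 m: A R^(2/3) = 14.8 — high.
Trying y = 1.58 m: A R^(2/3) = 5.076 — low.
Trying y = 2.04 m: A R^(2/3) = 10.03 — ≈ 10.02.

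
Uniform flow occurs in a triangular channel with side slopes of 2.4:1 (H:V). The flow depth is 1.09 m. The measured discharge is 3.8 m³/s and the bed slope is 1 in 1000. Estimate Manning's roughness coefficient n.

For a triangular section with side slope z = 2.4: A = zy² = 2.4×1.09² = 2.851 m²; P = 2y√(1+z²) = 2×1.09×2.6 = 5.668 m.
Hydraulic radius R = A/P = 2.851/5.668 = 0.5031 m.
Rearranging Manning's equation: n = (1/Q) A R^(2/3) S^(1/2) = (1/3.8) × 2.851 × 0.5031^(2/3) × √0.001 = 0.015.

n = 0.015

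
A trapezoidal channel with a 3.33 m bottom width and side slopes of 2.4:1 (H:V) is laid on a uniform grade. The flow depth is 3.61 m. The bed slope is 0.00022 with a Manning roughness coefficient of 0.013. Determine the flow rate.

Q = 77.3 m³/s

With bottom width b = 3.33 m and side slope z = 2.4: A = (b + zy)y = (3.33 + 2.4×3.61)×3.61 = 43.3 m²; P = b + 2y√(1+z²) = 3.33 + 2×3.61×2.6 = 22.1 m.
Hydraulic radius R = A/P = 43.3/22.1 = 1.959 m.
Manning's equation: Q = (1/n) A R^(2/3) S^(1/2) = (1/0.013) × 43.3 × 1.959^(2/3) × 0.00022^(1/2) = 77.3 m³/s.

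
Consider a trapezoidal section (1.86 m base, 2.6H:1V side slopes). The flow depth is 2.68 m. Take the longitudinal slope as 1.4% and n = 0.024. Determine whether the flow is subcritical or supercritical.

With bottom width b = 1.86 m and side slope z = 2.6: A = (b + zy)y = (1.86 + 2.6×2.68)×2.68 = 23.66 m²; P = b + 2y√(1+z²) = 1.86 + 2×2.68×2.786 = 16.79 m.
Hydraulic radius R = A/P = 23.66/16.79 = 1.409 m.
V = (1/n) R^(2/3) √S = (1/0.024) × 1.409^(2/3) × √0.014 = 6.196 m/s. Hydraulic depth D_h = A/T = 23.66/15.8 = 1.498 m.
Froude number Fr = V/√(g·D_h) = 6.196/√(9.81×1.498) = 1.62, which is greater than 1, so the flow is supercritical.

supercritical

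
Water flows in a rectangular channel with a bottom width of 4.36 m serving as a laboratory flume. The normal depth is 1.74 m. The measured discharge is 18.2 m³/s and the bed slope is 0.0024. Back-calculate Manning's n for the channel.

Flow area A = b·y = 4.36 × 1.74 = 7.586 m². Wetted perimeter P = b + 2y = 4.36 + 2×1.74 = 7.84 m.
Hydraulic radius R = A/P = 7.586/7.84 = 0.9677 m.
Rearranging Manning's equation: n = (1/Q) A R^(2/3) S^(1/2) = (1/18.2) × 7.586 × 0.9677^(2/3) × √0.0024 = 0.02.

n = 0.02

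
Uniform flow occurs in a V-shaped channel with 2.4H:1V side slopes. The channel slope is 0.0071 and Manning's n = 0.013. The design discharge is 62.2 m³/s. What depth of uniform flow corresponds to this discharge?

y_n = 2.04 m

Manning's equation rearranged: A R^(2/3) = nQ / (1·√S) = 0.013 × 62.2 / (√0.0071) = 9.596.
Try y = 1.41 m: A R^(2/3) = 3.583 — short.
Try y = 2.35 m: A R^(2/3) = 13.99 — over.
Try y = 2.04 m: A R^(2/3) = 9.595 — ≈ 9.596.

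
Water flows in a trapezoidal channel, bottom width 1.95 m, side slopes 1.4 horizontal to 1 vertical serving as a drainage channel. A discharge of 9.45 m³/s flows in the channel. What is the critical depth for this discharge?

At critical depth, Q² T / (g A³) = 1, i.e. A³/T = Q²/g = 9.45²/9.81 = 9.103.
Trying y = 1.12 m: A³/T = 12.03 — too large.
Trying y = 1.04 m: A³/T = 9.142 — matches.

y_c = 1.04 m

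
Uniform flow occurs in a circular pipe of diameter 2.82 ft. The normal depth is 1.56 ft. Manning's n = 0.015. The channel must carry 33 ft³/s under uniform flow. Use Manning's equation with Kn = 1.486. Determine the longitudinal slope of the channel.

For a circular section of diameter D = 2.82 ft at depth y = 1.56 ft, the central angle is θ = 2 arccos(1 − 2y/D) = 3.355 rad. Then A = (D²/8)(θ − sin θ) = 3.545 ft² and P = Dθ/2 = 4.73 ft.
Hydraulic radius R = A/P = 3.545/4.73 = 0.7495 ft.
From Manning's equation, S = [nQ / (1.486 A R^(2/3))]² = [0.015 × 33 / (1.486 × 3.545 × 0.7495^(2/3))]² = 0.013.

S = 0.013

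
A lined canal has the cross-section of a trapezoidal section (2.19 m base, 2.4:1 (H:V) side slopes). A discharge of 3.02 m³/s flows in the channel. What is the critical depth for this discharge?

y_c = 0.482 m

At critical depth, Q² T / (g A³) = 1, i.e. A³/T = Q²/g = 3.02²/9.81 = 0.9297.
Try y = 0.576 m: A³/T = 1.758 — over.
Try y = 0.482 m: A³/T = 0.9321 — matches.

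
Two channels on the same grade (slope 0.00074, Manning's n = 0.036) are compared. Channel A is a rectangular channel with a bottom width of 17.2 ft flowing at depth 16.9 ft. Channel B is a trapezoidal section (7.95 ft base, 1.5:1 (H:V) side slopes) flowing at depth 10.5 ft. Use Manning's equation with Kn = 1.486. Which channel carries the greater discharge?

Channel A: Flow area A = b·y = 17.2 × 16.9 = 290.7 ft². Wetted perimeter P = b + 2y = 17.2 + 2×16.9 = 51 ft. Hydraulic radius R = A/P = 290.7/51 = 5.7 ft. Q_A = (1.486/0.036)·290.7·5.7^(2/3)·√0.00074 = 1041 ft³/s.
Channel B: With bottom width b = 7.95 ft and side slope z = 1.5: A = (b + zy)y = (7.95 + 1.5×10.5)×10.5 = 248.8 ft²; P = b + 2y√(1+z²) = 7.95 + 2×10.5×1.803 = 45.81 ft. Hydraulic radius R = A/P = 248.8/45.81 = 5.432 ft. Q_B = (1.486/0.036)·248.8·5.432^(2/3)·√0.00074 = 863.5 ft³/s.
Q_A = 1041 ft³/s vs Q_B = 863.5 ft³/s, so channel A carries more.

channel A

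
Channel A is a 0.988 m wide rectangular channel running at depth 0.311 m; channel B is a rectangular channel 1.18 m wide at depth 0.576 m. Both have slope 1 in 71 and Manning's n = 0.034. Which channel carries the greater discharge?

channel B

Channel A: Flow area A = b·y = 0.988 × 0.311 = 0.3073 m². Wetted perimeter P = b + 2y = 0.988 + 2×0.311 = 1.61 m. Hydraulic radius R = A/P = 0.3073/1.61 = 0.1908 m. Q_A = (1/0.034)·0.3073·0.1908^(2/3)·√0.01408 = 0.3555 m³/s.
Channel B: Flow area A = b·y = 1.18 × 0.576 = 0.6797 m². Wetted perimeter P = b + 2y = 1.18 + 2×0.576 = 2.332 m. Hydraulic radius R = A/P = 0.6797/2.332 = 0.2915 m. Q_B = (1/0.034)·0.6797·0.2915^(2/3)·√0.01408 = 1.043 m³/s.
Q_A = 0.3555 m³/s vs Q_B = 1.043 m³/s, so channel B carries more.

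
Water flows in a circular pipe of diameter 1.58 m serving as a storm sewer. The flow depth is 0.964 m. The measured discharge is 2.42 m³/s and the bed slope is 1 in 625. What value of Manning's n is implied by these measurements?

For a circular section of diameter D = 1.58 m at depth y = 0.964 m, the central angle is θ = 2 arccos(1 − 2y/D) = 3.586 rad. Then A = (D²/8)(θ − sin θ) = 1.253 m² and P = Dθ/2 = 2.833 m.
Hydraulic radius R = A/P = 1.253/2.833 = 0.4423 m.
Rearranging Manning's equation: n = (1/Q) A R^(2/3) S^(1/2) = (1/2.42) × 1.253 × 0.4423^(2/3) × √0.0016 = 0.012.

n = 0.012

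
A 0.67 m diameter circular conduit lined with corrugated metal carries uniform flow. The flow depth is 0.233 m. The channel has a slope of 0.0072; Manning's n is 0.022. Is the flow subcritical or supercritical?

subcritical

For a circular section of diameter D = 0.67 m at depth y = 0.233 m, the central angle is θ = 2 arccos(1 − 2y/D) = 2.523 rad. Then A = (D²/8)(θ − sin θ) = 0.109 m² and P = Dθ/2 = 0.8451 m.
Hydraulic radius R = A/P = 0.109/0.8451 = 0.129 m.
V = (1/n) R^(2/3) √S = (1/0.022) × 0.129^(2/3) × √0.0072 = 0.9846 m/s. Hydraulic depth D_h = A/T = 0.109/0.6382 = 0.1708 m.
Froude number Fr = V/√(g·D_h) = 0.9846/√(9.81×0.1708) = 0.761, which is less than 1, so the flow is subcritical.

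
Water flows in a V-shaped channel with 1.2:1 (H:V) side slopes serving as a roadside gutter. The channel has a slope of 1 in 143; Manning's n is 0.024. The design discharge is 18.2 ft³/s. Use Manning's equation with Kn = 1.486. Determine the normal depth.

Manning's equation rearranged: A R^(2/3) = nQ / (1.486·√S) = 0.024 × 18.2 / (1.486 × √0.006993) = 3.515.
Try y = 2.08 ft: A R^(2/3) = 4.47 — high.
Try y = 1.9 ft: A R^(2/3) = 3.512 — matches.

y_n = 1.9 ft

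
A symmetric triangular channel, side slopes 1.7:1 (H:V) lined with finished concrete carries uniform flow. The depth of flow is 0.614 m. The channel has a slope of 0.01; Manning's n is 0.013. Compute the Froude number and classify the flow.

For a triangular section with side slope z = 1.7: A = zy² = 1.7×0.614² = 0.6409 m²; P = 2y√(1+z²) = 2×0.614×1.972 = 2.422 m.
Hydraulic radius R = A/P = 0.6409/2.422 = 0.2646 m.
V = (1/n) R^(2/3) √S = (1/0.013) × 0.2646^(2/3) × √0.01 = 3.171 m/s. Hydraulic depth D_h = A/T = 0.6409/2.088 = 0.307 m.
Froude number Fr = V/√(g·D_h) = 3.171/√(9.81×0.307) = 1.83, which is greater than 1, so the flow is supercritical.

supercritical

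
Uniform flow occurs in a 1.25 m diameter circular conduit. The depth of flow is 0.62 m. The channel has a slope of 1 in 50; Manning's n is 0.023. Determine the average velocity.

For a circular section of diameter D = 1.25 m at depth y = 0.62 m, the central angle is θ = 2 arccos(1 − 2y/D) = 3.126 rad. Then A = (D²/8)(θ − sin θ) = 0.6073 m² and P = Dθ/2 = 1.953 m.
Hydraulic radius R = A/P = 0.6073/1.953 = 0.3109 m.
From Manning's equation, V = (1/n) R^(2/3) S^(1/2) = (1/0.023) × 0.3109^(2/3) × 0.02^(1/2) = 2.82 m/s.

V = 2.82 m/s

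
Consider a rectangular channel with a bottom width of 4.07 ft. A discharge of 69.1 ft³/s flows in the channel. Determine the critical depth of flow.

For a rectangular channel, critical depth y_c = (q²/g)^(1/3) where q = Q/b = 69.1/4.07 = 16.98 ft²/s.
So y_c = (16.98²/32.2)^(1/3) = 2.08 ft.

y_c = 2.08 ft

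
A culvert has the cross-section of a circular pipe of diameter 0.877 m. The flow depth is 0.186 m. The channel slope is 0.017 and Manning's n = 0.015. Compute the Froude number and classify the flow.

supercritical

For a circular section of diameter D = 0.877 m at depth y = 0.186 m, the central angle is θ = 2 arccos(1 − 2y/D) = 1.914 rad. Then A = (D²/8)(θ − sin θ) = 0.09353 m² and P = Dθ/2 = 0.8394 m.
Hydraulic radius R = A/P = 0.09353/0.8394 = 0.1114 m.
V = (1/n) R^(2/3) √S = (1/0.015) × 0.1114^(2/3) × √0.017 = 2.013 m/s. Hydraulic depth D_h = A/T = 0.09353/0.717 = 0.1304 m.
Froude number Fr = V/√(g·D_h) = 2.013/√(9.81×0.1304) = 1.78, which is greater than 1, so the flow is supercritical.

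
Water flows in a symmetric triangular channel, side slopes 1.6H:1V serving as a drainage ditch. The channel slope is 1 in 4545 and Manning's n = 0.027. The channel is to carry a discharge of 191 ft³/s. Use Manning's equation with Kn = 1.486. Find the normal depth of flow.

Manning's equation rearranged: A R^(2/3) = nQ / (1.486·√S) = 0.027 × 191 / (1.486 × √0.00022) = 234.
Try y = 6.34 ft: A R^(2/3) = 124.3 — low.
Try y = 8.04 ft: A R^(2/3) = 234.3 — matches.

y_n = 8.04 ft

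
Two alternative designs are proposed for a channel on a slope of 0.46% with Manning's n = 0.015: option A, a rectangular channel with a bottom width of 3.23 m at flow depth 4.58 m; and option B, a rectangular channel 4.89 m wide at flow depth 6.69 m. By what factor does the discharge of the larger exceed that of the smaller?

Channel A: Flow area A = b·y = 3.23 × 4.58 = 14.79 m². Wetted perimeter P = b + 2y = 3.23 + 2×4.58 = 12.39 m. Hydraulic radius R = A/P = 14.79/12.39 = 1.194 m. Q_A = (1/0.015)·14.79·1.194^(2/3)·√0.0046 = 75.28 m³/s.
Channel B: Flow area A = b·y = 4.89 × 6.69 = 32.71 m². Wetted perimeter P = b + 2y = 4.89 + 2×6.69 = 18.27 m. Hydraulic radius R = A/P = 32.71/18.27 = 1.791 m. Q_B = (1/0.015)·32.71·1.791^(2/3)·√0.0046 = 218.1 m³/s.
The larger discharge is 218.1 m³/s and the smaller is 75.28 m³/s; the ratio is 2.9.

2.9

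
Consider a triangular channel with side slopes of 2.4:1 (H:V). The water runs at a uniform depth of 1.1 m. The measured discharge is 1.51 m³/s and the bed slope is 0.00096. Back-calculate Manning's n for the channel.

n = 0.0379

For a triangular section with side slope z = 2.4: A = zy² = 2.4×1.1² = 2.904 m²; P = 2y√(1+z²) = 2×1.1×2.6 = 5.72 m.
Hydraulic radius R = A/P = 2.904/5.72 = 0.5077 m.
Rearranging Manning's equation: n = (1/Q) A R^(2/3) S^(1/2) = (1/1.51) × 2.904 × 0.5077^(2/3) × √0.00096 = 0.0379.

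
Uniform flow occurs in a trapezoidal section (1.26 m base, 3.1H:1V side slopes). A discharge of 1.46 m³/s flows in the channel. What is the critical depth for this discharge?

y_c = 0.379 m

At critical depth, Q² T / (g A³) = 1, i.e. A³/T = Q²/g = 1.46²/9.81 = 0.2173.
Try y = 0.339 m: A³/T = 0.143 — too small.
Try y = 0.44 m: A³/T = 0.3859 — too large.
Try y = 0.379 m: A³/T = 0.2177 — close enough.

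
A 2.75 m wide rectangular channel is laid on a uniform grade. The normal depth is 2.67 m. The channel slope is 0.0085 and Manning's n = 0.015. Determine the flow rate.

Q = 42.3 m³/s

Flow area A = b·y = 2.75 × 2.67 = 7.342 m². Wetted perimeter P = b + 2y = 2.75 + 2×2.67 = 8.09 m.
Hydraulic radius R = A/P = 7.342/8.09 = 0.9076 m.
Manning's equation: Q = (1/n) A R^(2/3) S^(1/2) = (1/0.015) × 7.342 × 0.9076^(2/3) × 0.0085^(1/2) = 42.3 m³/s.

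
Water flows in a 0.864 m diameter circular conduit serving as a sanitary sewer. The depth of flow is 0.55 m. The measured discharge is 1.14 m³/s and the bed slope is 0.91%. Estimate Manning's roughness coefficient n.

For a circular section of diameter D = 0.864 m at depth y = 0.55 m, the central angle is θ = 2 arccos(1 − 2y/D) = 3.695 rad. Then A = (D²/8)(θ − sin θ) = 0.3938 m² and P = Dθ/2 = 1.596 m.
Hydraulic radius R = A/P = 0.3938/1.596 = 0.2467 m.
Rearranging Manning's equation: n = (1/Q) A R^(2/3) S^(1/2) = (1/1.14) × 0.3938 × 0.2467^(2/3) × √0.0091 = 0.013.

n = 0.013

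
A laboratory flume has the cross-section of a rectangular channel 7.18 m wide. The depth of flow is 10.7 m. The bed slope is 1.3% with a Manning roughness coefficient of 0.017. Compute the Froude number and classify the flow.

supercritical

Flow area A = b·y = 7.18 × 10.7 = 76.83 m². Wetted perimeter P = b + 2y = 7.18 + 2×10.7 = 28.58 m.
Hydraulic radius R = A/P = 76.83/28.58 = 2.688 m.
V = (1/n) R^(2/3) √S = (1/0.017) × 2.688^(2/3) × √0.013 = 12.97 m/s. Hydraulic depth D_h = A/T = 76.83/7.18 = 10.7 m.
Froude number Fr = V/√(g·D_h) = 12.97/√(9.81×10.7) = 1.27, which is greater than 1, so the flow is supercritical.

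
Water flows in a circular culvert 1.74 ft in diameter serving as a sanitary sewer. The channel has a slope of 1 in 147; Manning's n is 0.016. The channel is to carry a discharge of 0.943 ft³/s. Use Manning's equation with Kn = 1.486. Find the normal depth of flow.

Manning's equation rearranged: A R^(2/3) = nQ / (1.486·√S) = 0.016 × 0.943 / (1.486 × √0.006803) = 0.1231.
Try y = 0.291 ft: A R^(2/3) = 0.08301 — low.
Try y = 0.439 ft: A R^(2/3) = 0.1904 — high.
Try y = 0.353 ft: A R^(2/3) = 0.1231 — ≈ 0.1231.

y_n = 0.353 ft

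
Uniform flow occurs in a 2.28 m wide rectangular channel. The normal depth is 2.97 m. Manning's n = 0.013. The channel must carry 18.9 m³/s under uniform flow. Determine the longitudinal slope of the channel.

S = 0.0017

Flow area A = b·y = 2.28 × 2.97 = 6.772 m². Wetted perimeter P = b + 2y = 2.28 + 2×2.97 = 8.22 m.
Hydraulic radius R = A/P = 6.772/8.22 = 0.8238 m.
From Manning's equation, S = [nQ / (1 A R^(2/3))]² = [0.013 × 18.9 / (1 × 6.772 × 0.8238^(2/3))]² = 0.0017.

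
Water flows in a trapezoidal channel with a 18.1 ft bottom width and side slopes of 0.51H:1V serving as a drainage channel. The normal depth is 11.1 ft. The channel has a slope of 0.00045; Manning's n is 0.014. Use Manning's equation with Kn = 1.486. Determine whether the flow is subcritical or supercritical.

With bottom width b = 18.1 ft and side slope z = 0.51: A = (b + zy)y = (18.1 + 0.51×11.1)×11.1 = 263.7 ft²; P = b + 2y√(1+z²) = 18.1 + 2×11.1×1.123 = 43.02 ft.
Hydraulic radius R = A/P = 263.7/43.02 = 6.131 ft.
V = (1.486/n) R^(2/3) √S = (1.486/0.014) × 6.131^(2/3) × √0.00045 = 7.542 ft/s. Hydraulic depth D_h = A/T = 263.7/29.42 = 8.964 ft.
Froude number Fr = V/√(g·D_h) = 7.542/√(32.2×8.964) = 0.444, which is less than 1, so the flow is subcritical.

subcritical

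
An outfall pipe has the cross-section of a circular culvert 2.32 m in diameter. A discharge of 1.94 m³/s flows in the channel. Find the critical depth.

At critical depth, Q² T / (g A³) = 1, i.e. A³/T = Q²/g = 1.94²/9.81 = 0.3836.
At y = 0.49 m: A³/T = 0.1454 — short.
At y = 0.735 m: A³/T = 0.7049 — over.
At y = 0.628 m: A³/T = 0.3829 — matches.

y_c = 0.628 m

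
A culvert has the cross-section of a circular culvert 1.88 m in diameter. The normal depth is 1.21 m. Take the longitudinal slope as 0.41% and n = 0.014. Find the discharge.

Q = 5.72 m³/s

For a circular section of diameter D = 1.88 m at depth y = 1.21 m, the central angle is θ = 2 arccos(1 − 2y/D) = 3.724 rad. Then A = (D²/8)(θ − sin θ) = 1.888 m² and P = Dθ/2 = 3.501 m.
Hydraulic radius R = A/P = 1.888/3.501 = 0.5394 m.
Manning's equation: Q = (1/n) A R^(2/3) S^(1/2) = (1/0.014) × 1.888 × 0.5394^(2/3) × 0.0041^(1/2) = 5.72 m³/s.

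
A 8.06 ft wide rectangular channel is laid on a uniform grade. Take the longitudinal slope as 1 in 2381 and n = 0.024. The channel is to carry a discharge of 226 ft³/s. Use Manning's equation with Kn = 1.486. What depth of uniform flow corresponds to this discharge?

Manning's equation rearranged: A R^(2/3) = nQ / (1.486·√S) = 0.024 × 226 / (1.486 × √0.00042) = 178.1.
Try y = 12.1 ft: A R^(2/3) = 203.9 — over.
Try y = 8.41 ft: A R^(2/3) = 132.2 — short.
Try y = 10.8 ft: A R^(2/3) = 178.4 — matches.

y_n = 10.8 ft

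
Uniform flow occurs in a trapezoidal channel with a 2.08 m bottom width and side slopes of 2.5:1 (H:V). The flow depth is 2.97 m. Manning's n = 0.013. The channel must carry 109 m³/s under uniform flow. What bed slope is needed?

With bottom width b = 2.08 m and side slope z = 2.5: A = (b + zy)y = (2.08 + 2.5×2.97)×2.97 = 28.23 m²; P = b + 2y√(1+z²) = 2.08 + 2×2.97×2.693 = 18.07 m.
Hydraulic radius R = A/P = 28.23/18.07 = 1.562 m.
From Manning's equation, S = [nQ / (1 A R^(2/3))]² = [0.013 × 109 / (1 × 28.23 × 1.562^(2/3))]² = 0.00139.

S = 0.00139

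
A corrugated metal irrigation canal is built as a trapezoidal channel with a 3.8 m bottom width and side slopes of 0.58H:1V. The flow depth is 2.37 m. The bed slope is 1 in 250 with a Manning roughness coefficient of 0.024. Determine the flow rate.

Q = 38.9 m³/s

With bottom width b = 3.8 m and side slope z = 0.58: A = (b + zy)y = (3.8 + 0.58×2.37)×2.37 = 12.26 m²; P = b + 2y√(1+z²) = 3.8 + 2×2.37×1.156 = 9.28 m.
Hydraulic radius R = A/P = 12.26/9.28 = 1.322 m.
Manning's equation: Q = (1/n) A R^(2/3) S^(1/2) = (1/0.024) × 12.26 × 1.322^(2/3) × 0.004^(1/2) = 38.9 m³/s.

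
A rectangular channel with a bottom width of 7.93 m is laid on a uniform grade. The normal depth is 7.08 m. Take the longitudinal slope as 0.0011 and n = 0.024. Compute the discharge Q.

Flow area A = b·y = 7.93 × 7.08 = 56.14 m². Wetted perimeter P = b + 2y = 7.93 + 2×7.08 = 22.09 m.
Hydraulic radius R = A/P = 56.14/22.09 = 2.542 m.
Manning's equation: Q = (1/n) A R^(2/3) S^(1/2) = (1/0.024) × 56.14 × 2.542^(2/3) × 0.0011^(1/2) = 144 m³/s.

Q = 144 m³/s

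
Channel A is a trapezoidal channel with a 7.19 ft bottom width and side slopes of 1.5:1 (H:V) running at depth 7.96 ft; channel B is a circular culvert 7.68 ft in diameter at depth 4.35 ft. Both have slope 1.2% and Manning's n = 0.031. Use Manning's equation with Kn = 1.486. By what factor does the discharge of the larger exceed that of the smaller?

9.08

Channel A: With bottom width b = 7.19 ft and side slope z = 1.5: A = (b + zy)y = (7.19 + 1.5×7.96)×7.96 = 152.3 ft²; P = b + 2y√(1+z²) = 7.19 + 2×7.96×1.803 = 35.89 ft. Hydraulic radius R = A/P = 152.3/35.89 = 4.243 ft. Q_A = (1.486/0.031)·152.3·4.243^(2/3)·√0.012 = 2096 ft³/s.
Channel B: For a circular section of diameter D = 7.68 ft at depth y = 4.35 ft, the central angle is θ = 2 arccos(1 − 2y/D) = 3.408 rad. Then A = (D²/8)(θ − sin θ) = 27.07 ft² and P = Dθ/2 = 13.09 ft. Hydraulic radius R = A/P = 27.07/13.09 = 2.068 ft. Q_B = (1.486/0.031)·27.07·2.068^(2/3)·√0.012 = 230.7 ft³/s.
The larger discharge is 2096 ft³/s and the smaller is 230.7 ft³/s; the ratio is 9.08.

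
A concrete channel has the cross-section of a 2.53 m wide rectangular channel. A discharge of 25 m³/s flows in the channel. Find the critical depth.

y_c = 2.15 m

For a rectangular channel, critical depth y_c = (q²/g)^(1/3) where q = Q/b = 25/2.53 = 9.881 m²/s.
So y_c = (9.881²/9.81)^(1/3) = 2.15 m.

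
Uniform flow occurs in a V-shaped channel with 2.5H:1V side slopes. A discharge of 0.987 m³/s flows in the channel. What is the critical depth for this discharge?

y_c = 0.502 m

At critical depth, Q² T / (g A³) = 1, i.e. A³/T = Q²/g = 0.987²/9.81 = 0.0993.
At y = 0.381 m: A³/T = 0.02509 — short.
At y = 0.544 m: A³/T = 0.1489 — over.
At y = 0.502 m: A³/T = 0.09963 — ≈ 0.0993.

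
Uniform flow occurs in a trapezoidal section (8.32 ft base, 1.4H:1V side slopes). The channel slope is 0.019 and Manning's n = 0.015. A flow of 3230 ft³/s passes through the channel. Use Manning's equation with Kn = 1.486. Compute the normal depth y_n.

y_n = 6.09 ft

Manning's equation rearranged: A R^(2/3) = nQ / (1.486·√S) = 0.015 × 3230 / (1.486 × √0.019) = 236.5.
At y = 6.82 ft: A R^(2/3) = 298.5 — high.
At y = 6.09 ft: A R^(2/3) = 236.7 — ≈ 236.5.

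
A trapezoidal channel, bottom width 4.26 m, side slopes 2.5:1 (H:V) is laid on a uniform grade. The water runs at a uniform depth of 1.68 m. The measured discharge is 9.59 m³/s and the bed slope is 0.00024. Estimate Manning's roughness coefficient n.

With bottom width b = 4.26 m and side slope z = 2.5: A = (b + zy)y = (4.26 + 2.5×1.68)×1.68 = 14.21 m²; P = b + 2y√(1+z²) = 4.26 + 2×1.68×2.693 = 13.31 m.
Hydraulic radius R = A/P = 14.21/13.31 = 1.068 m.
Rearranging Manning's equation: n = (1/Q) A R^(2/3) S^(1/2) = (1/9.59) × 14.21 × 1.068^(2/3) × √0.00024 = 0.024.

n = 0.024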